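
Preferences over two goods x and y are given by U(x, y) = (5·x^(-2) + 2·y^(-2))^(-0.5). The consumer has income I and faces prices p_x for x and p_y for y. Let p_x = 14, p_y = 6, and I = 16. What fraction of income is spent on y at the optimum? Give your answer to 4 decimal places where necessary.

share on y = 0.2952

From the CES first-order condition, (5/2)·(y/x)^(3) = p_x/p_y.
Solve for the ratio: y/x = [(2/5)·p_x/p_y]^(1/3).
With the ratio pinned down, the budget gives x* = I/(p_x + p_y·(y/x)) and y* = (y/x)·x*.
Numerically y/x = 0.977265, so x* = 16/(14 + 6·0.977265) = 0.8055 and y* = 0.977265·0.8055 = 0.7872.
Expenditure on y: 6·0.7872 = 4.7231; share = 0.2952.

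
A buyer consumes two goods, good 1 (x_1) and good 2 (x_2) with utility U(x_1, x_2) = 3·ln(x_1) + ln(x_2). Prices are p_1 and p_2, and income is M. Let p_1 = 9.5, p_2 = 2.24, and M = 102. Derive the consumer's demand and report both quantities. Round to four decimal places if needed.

x_1* = 8.0526, x_2* = 11.3839

Tangency: MRS = 3·x_2/x_1 = p_1/p_2.
Rearranging, p_2·x_2 = (1/3)·p_1·x_1. Substituting into the budget gives p_1·x_1·(1 + (1/3)) = M.
Demand: x_1*(p_1,p_2,M) = 0.75·M/p_1 and x_2* = 0.25·M/p_2.
At p_1=9.5, p_2=2.24, M=102: x_1* = 0.75·102/9.5 = 8.0526, x_2* = 11.3839.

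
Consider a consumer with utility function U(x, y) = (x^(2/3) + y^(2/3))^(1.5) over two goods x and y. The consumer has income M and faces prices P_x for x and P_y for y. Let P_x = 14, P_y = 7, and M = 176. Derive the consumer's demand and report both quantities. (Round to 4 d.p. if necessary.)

MRS = MU_x/MU_y = (y/x)^(1/3). Set equal to P_x/P_y.
Hence y/x = (P_x/P_y)^(1/(1/3)), i.e. raised to the 3 power.
With the ratio pinned down, the budget gives x* = M/(P_x + P_y·(y/x)) and y* = (y/x)·x*.
Numerically y/x = 8, so x* = 176/(14 + 7·8) = 2.5143 and y* = 8·2.5143 = 20.1143.

x* = 2.5143, y* = 20.1143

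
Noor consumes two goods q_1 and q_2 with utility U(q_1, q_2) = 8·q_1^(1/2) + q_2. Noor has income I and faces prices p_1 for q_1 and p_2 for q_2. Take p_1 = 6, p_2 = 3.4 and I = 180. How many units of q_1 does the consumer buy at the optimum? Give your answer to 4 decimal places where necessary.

Set MRS = p_1/p_2: 4·q_1^(−1/2) = p_1/p_2.
Thus q_1* = (4·p_2/p_1)² — independent of I — with the rest of income spent on q_2.
Plugging in: q_1* = (4·3.4/6)² = 5.1378.

q_1* = 5.1378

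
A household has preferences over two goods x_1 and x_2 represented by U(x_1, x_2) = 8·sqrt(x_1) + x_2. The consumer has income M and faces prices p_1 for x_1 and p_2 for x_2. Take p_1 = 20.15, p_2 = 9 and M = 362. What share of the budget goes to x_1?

MU_x_1 = 4/√x_1, MU_x_2 = 1. Tangency: 4/√x_1 = p_1/p_2.
Solve: √x_1 = 4·p_2/p_1, so x_1*(p_1,p_2) = (4·p_2/p_1)², and x_2* = (M − p_1·x_1*)/p_2.
Plugging in: x_1* = (4·9/20.15)² = 3.1919, x_2* = 33.0758.
Expenditure on x_1: 20.15·3.1919 = 64.3176; share = 0.1777.

share on x_1 = 0.1777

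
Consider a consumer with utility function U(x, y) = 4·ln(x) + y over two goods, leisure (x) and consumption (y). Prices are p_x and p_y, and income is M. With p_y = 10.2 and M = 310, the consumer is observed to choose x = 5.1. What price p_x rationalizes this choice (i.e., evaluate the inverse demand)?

p_x = 8

MU_x = 4/x, MU_y = 1. Tangency: 4/x = p_x/p_y.
So x*(p_x,p_y) = 4·p_y/p_x, independent of income; and y* = (M − 4·p_y)/p_y.
Set x* = 5.1 in the demand function and solve for p_x: p_x = 8.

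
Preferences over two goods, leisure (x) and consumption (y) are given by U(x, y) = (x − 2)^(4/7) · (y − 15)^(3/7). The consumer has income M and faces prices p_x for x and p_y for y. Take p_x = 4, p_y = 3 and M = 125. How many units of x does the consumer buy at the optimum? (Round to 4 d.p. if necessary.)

x* = 12.2857

Let x' = x−2, y' = y−15. MRS = (4/3)·y'/x' = p_x/p_y.
After buying the subsistence bundle (2, 15), a share 4/7 of the remaining income goes to x: x* = 2 + 4/7·(M − 2p_x − 15p_y)/p_x.
Discretionary income = 125 − 2·4 − 15·3 = 72; x* = 2 + 4/7·72/4 = 12.2857.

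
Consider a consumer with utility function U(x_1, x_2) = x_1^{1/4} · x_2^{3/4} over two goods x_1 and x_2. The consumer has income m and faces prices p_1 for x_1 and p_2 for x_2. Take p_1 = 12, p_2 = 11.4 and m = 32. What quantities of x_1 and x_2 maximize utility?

Tangency: MRS = (1/3)·x_2/x_1 = p_1/p_2.
So 0.25·p_2·x_2 = 0.75·p_1·x_1; combined with the budget, a share 0.25 of income goes to x_1.
Demand: x_1*(p_1,p_2,m) = 0.25·m/p_1 and x_2* = 0.75·m/p_2.
At p_1=12, p_2=11.4, m=32: x_1* = 0.25·32/12 = 0.6667, x_2* = 2.1053.

x_1* = 0.6667, x_2* = 2.1053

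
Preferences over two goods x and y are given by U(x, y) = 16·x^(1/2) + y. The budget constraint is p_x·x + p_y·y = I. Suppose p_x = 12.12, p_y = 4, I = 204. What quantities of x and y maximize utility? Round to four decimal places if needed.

Solve: √x = 8·p_y/p_x, so x*(p_x,p_y) = (8·p_y/p_x)², and y* = (I − p_x·x*)/p_y.
Plugging in: x* = (8·4/12.12)² = 6.971, y* = 29.8779.

x* = 6.971, y* = 29.8779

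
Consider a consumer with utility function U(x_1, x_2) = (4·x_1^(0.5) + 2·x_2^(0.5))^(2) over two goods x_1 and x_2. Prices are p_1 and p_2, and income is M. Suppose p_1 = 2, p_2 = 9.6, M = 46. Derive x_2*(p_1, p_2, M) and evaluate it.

MRS = MU_x_1/MU_x_2 = 2·(x_2/x_1)^(0.5). Set equal to p_1/p_2.
Solve for the ratio: x_2/x_1 = [(1/2)·p_1/p_2]^(2).
Substitute x_2 = (x_2/x_1)·x_1 into the budget: x_1* = M/(p_1 + p_2·(x_2/x_1)).
Numerically x_2/x_1 = 0.010851, so x_1* = 46/(2 + 9.6·0.010851) = 21.8614 and x_2* = 0.010851·21.8614 = 0.2372.

x_2* = 0.2372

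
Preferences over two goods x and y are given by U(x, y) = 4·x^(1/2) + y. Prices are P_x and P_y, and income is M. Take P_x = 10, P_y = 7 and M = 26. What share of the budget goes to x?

Utility is quasi-linear in y; the FOC for x is 2/√x = P_x/P_y.
Thus x* = (2·P_y/P_x)² — independent of M — with the rest of income spent on y.
Plugging in: x* = (2·7/10)² = 1.96, y* = 0.9143.
Expenditure on x: 10·1.96 = 19.6; share = 0.7538.

share on x = 0.7538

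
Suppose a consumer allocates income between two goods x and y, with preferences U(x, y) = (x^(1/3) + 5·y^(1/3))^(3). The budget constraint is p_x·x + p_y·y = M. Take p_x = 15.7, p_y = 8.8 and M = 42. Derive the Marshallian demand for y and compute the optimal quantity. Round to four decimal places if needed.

y* = 4.4732

MU_x ∝ x^(-2/3), MU_y ∝ 5·y^(-2/3), so MRS = (1/5)·(y/x)^(2/3) = p_x/p_y.
Hence y/x = (5·p_x/p_y)^(1/(2/3)), i.e. raised to the 1.5 power.
Substitute y = (y/x)·x into the budget: x* = M/(p_x + p_y·(y/x)).
Numerically y/x = 26.642838, so x* = 42/(15.7 + 8.8·26.642838) = 0.1679 and y* = 26.642838·0.1679 = 4.4732.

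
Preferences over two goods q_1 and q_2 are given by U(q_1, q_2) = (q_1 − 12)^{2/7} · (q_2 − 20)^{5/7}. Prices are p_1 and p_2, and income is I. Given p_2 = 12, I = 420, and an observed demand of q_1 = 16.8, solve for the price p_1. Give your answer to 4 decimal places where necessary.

p_1 = 6.25

Let q_1' = q_1−12, q_2' = q_2−20. MRS = (2/5)·q_2'/q_1' = p_1/p_2.
Substituting into the budget: q_1* = 12 + 2/7·(I − 12·p_1 − 20·p_2)/p_1, and q_2* = 20 + 5/7·(…)/p_2.
Set q_1* = 16.8 in the demand function and solve for p_1: p_1 = 6.25.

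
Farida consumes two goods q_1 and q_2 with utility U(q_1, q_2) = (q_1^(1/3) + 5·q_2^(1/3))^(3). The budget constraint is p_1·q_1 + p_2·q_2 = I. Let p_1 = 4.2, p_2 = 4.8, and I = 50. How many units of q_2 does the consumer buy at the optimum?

With the ratio pinned down, the budget gives q_1* = I/(p_1 + p_2·(q_2/q_1)) and q_2* = (q_2/q_1)·q_1*.
Numerically q_2/q_1 = 9.150969, so q_1* = 50/(4.2 + 4.8·9.150969) = 1.039 and q_2* = 9.150969·1.039 = 9.5076.

q_2* = 9.5076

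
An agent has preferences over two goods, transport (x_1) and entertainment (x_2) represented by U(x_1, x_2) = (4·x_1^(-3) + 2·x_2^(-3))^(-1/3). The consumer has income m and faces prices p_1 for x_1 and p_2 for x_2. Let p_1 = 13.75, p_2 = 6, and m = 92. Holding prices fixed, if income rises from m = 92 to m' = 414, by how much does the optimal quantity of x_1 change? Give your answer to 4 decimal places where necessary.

MU_x_1 ∝ 4·x_1^(-4), MU_x_2 ∝ 2·x_2^(-4), so MRS = 2·(x_2/x_1)^(4) = p_1/p_2.
Hence x_2/x_1 = ((1/2)·p_1/p_2)^(1/(4)), i.e. raised to the 0.25 power.
Substitute x_2 = (x_2/x_1)·x_1 into the budget: x_1* = m/(p_1 + p_2·(x_2/x_1)).
Numerically x_2/x_1 = 1.034619, so x_1* = 92/(13.75 + 6·1.034619) = 4.6097.
At m' = 414: x_1* = 20.7439. Change: 20.7439 − 4.6097 = 16.1341.

Δx_1* = 16.1341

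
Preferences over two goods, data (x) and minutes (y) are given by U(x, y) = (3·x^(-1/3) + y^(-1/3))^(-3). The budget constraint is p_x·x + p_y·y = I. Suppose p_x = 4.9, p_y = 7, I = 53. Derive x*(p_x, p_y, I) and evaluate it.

MU_x ∝ 3·x^(-4/3), MU_y ∝ y^(-4/3), so MRS = 3·(y/x)^(4/3) = p_x/p_y.
Hence y/x = ((1/3)·p_x/p_y)^(1/(4/3)), i.e. raised to the 0.75 power.
With the ratio pinned down, the budget gives x* = I/(p_x + p_y·(y/x)) and y* = (y/x)·x*.
Numerically y/x = 0.335724, so x* = 53/(4.9 + 7·0.335724) = 7.3103.

x* = 7.3103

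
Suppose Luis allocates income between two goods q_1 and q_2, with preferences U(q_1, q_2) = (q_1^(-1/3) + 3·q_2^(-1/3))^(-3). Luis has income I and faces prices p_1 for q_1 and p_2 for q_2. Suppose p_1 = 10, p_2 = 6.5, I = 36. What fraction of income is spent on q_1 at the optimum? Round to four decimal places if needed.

From the CES first-order condition, (1/3)·(q_2/q_1)^(4/3) = p_1/p_2.
Solve for the ratio: q_2/q_1 = [3·p_1/p_2]^(0.75).
With the ratio pinned down, the budget gives q_1* = I/(p_1 + p_2·(q_2/q_1)) and q_2* = (q_2/q_1)·q_1*.
Numerically q_2/q_1 = 3.148879, so q_1* = 36/(10 + 6.5·3.148879) = 1.1816 and q_2* = 3.148879·1.1816 = 3.7206.
Expenditure on q_1: 10·1.1816 = 11.8158; share = 0.3282.

share on q_1 = 0.3282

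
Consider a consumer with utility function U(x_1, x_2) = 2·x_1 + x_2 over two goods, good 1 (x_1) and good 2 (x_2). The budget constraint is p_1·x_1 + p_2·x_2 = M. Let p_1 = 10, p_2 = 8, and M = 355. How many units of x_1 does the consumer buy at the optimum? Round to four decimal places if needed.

x_1* = 35.5

Linear utility — the consumer picks whichever good has higher MU/price: 2/10 = 0.2 vs 1/8 = 0.125.
x_1 gives more utility per dollar, so spend all income on x_1: x_1* = M/p_1, x_2* = 0.
Numerically: x_1* = 35.5, x_2* = 0.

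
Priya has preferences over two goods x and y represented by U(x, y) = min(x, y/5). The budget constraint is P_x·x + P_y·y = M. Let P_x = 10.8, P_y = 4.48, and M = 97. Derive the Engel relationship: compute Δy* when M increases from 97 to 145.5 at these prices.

Demand: x*(P_x,P_y,M) = M/(P_x + 5·P_y), y* = 5·M/(P_x + 5·P_y).
Here 10.8 + 5·4.48 = 33.2, giving y* = 14.6084.
At M' = 145.5: y* = 21.9127. Change: 21.9127 − 14.6084 = 7.3042.

Δy* = 7.3042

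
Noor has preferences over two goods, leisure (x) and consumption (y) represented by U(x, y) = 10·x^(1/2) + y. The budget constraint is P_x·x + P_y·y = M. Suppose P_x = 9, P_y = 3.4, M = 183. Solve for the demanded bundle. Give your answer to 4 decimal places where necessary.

x* = 3.5679, y* = 44.3791

Plugging in: x* = (5·3.4/9)² = 3.5679, y* = 44.3791.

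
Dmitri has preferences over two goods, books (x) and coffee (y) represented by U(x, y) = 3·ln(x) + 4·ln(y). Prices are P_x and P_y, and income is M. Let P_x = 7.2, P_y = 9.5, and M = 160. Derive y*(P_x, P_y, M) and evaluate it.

y* = 9.6241

The MRS is (3/4)·y/x. Set MRS = P_x/P_y.
Rearranging, P_y·y = (4/3)·P_x·x. Substituting into the budget gives P_x·x·(1 + (4/3)) = M.
Demand: x*(P_x,P_y,M) = 3/7·M/P_x and y* = 4/7·M/P_y.
At P_x=7.2, P_y=9.5, M=160: y* = 4/7·160/9.5 = 9.6241.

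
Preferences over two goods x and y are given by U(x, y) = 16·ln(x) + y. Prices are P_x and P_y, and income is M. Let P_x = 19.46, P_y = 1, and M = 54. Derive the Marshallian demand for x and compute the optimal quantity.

MU_x = 16/x, MU_y = 1. Tangency: 16/x = P_x/P_y.
So x*(P_x,P_y) = 16·P_y/P_x, independent of income; and y* = (M − 16·P_y)/P_y.
At the given prices: x* = 16·1/19.46 = 0.8222.

x* = 0.8222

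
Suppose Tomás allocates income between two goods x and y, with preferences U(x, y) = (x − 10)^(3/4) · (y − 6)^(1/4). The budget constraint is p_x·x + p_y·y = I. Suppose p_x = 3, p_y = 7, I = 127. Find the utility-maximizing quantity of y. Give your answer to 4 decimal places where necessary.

y* = 7.9643

This is Cobb-Douglas in (x−10, y−6): tangency gives 0.75·p_y·(y−6) = 0.25·p_x·(x−10).
After buying the subsistence bundle (10, 6), a share 0.75 of the remaining income goes to x: x* = 10 + 0.75·(I − 10p_x − 6p_y)/p_x.
Discretionary income = 127 − 10·3 − 6·7 = 55; y* = 6 + 0.25·55/7 = 7.9643.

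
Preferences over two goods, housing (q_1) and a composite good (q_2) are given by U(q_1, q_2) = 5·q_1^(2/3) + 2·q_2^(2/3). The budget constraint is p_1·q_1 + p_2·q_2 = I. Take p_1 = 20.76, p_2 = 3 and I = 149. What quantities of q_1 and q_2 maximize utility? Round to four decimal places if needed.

From the CES first-order condition, (5/2)·(q_2/q_1)^(1/3) = p_1/p_2.
Solve for the ratio: q_2/q_1 = [(2/5)·p_1/p_2]^(3).
With the ratio pinned down, the budget gives q_1* = I/(p_1 + p_2·(q_2/q_1)) and q_2* = (q_2/q_1)·q_1*.
Numerically q_2/q_1 = 21.207929, so q_1* = 149/(20.76 + 3·21.207929) = 1.7657 and q_2* = 21.207929·1.7657 = 37.4477.

q_1* = 1.7657, q_2* = 37.4477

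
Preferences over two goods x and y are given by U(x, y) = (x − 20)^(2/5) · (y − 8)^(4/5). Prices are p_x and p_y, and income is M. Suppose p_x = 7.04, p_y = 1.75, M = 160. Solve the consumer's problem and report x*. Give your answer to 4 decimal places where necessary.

Discretionary income = 160 − 20·7.04 − 8·1.75 = 5.2; x* = 20 + 1/3·5.2/7.04 = 20.2462.

x* = 20.2462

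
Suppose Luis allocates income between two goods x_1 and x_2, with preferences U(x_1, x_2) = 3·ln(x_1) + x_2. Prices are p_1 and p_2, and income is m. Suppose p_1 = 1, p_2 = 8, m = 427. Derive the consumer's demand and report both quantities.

Set MRS = p_1/p_2: (3/x_1)/1 = p_1/p_2.
So x_1*(p_1,p_2) = 3·p_2/p_1, independent of income; and x_2* = (m − 3·p_2)/p_2.
At the given prices: x_1* = 3·8/1 = 24, and x_2* = 50.375.

x_1* = 24, x_2* = 50.375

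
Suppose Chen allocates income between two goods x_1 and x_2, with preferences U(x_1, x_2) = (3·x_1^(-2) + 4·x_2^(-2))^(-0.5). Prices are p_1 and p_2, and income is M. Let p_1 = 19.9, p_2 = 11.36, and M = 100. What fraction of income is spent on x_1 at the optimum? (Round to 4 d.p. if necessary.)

MRS = MU_x_1/MU_x_2 = (3/4)·(x_2/x_1)^(3). Set equal to p_1/p_2.
Hence x_2/x_1 = ((4/3)·p_1/p_2)^(1/(3)), i.e. raised to the 1/3 power.
With the ratio pinned down, the budget gives x_1* = M/(p_1 + p_2·(x_2/x_1)) and x_2* = (x_2/x_1)·x_1*.
Numerically x_2/x_1 = 1.326797, so x_1* = 100/(19.9 + 11.36·1.326797) = 2.8594 and x_2* = 1.326797·2.8594 = 3.7938.
Expenditure on x_1: 19.9·2.8594 = 56.902; share = 0.569.

share on x_1 = 0.569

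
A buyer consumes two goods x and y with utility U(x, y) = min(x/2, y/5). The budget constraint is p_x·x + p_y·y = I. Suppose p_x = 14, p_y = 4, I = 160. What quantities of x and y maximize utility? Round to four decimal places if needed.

With perfect complements, no substitution: consume in ratio x:y = 2:5.
Budget: p_x·x + p_y·(5/2)·x = I, so (2·p_x + 5·p_y)·x = 2·I.
Demand: x*(p_x,p_y,I) = 2·I/(2·p_x + 5·p_y), y* = 5·I/(2·p_x + 5·p_y).
Here 2·14 + 5·4 = 48, giving x* = 6.6667 and y* = 16.6667.

x* = 6.6667, y* = 16.6667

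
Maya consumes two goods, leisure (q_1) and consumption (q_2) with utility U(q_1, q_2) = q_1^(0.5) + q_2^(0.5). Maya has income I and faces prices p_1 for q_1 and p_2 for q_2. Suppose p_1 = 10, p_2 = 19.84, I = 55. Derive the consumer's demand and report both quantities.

Substitute q_2 = (q_2/q_1)·q_1 into the budget: q_1* = I/(p_1 + p_2·(q_2/q_1)).
Numerically q_2/q_1 = 0.254049, so q_1* = 55/(10 + 19.84·0.254049) = 3.6568 and q_2* = 0.254049·3.6568 = 0.929.

q_1* = 3.6568, q_2* = 0.929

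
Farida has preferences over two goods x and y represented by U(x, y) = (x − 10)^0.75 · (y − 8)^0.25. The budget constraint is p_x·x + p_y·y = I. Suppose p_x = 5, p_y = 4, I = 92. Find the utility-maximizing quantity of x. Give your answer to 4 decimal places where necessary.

Let x' = x−10, y' = y−8. MRS = 3·y'/x' = p_x/p_y.
After buying the subsistence bundle (10, 8), a share 0.75 of the remaining income goes to x: x* = 10 + 0.75·(I − 10p_x − 8p_y)/p_x.
Discretionary income = 92 − 10·5 − 8·4 = 10; x* = 10 + 0.75·10/5 = 11.5.

x* = 11.5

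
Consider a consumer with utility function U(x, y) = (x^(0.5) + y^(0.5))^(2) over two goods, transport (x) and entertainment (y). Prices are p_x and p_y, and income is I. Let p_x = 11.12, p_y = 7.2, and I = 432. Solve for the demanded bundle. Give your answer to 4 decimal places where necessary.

x* = 15.2681, y* = 36.4192

MU_x ∝ x^(-0.5), MU_y ∝ y^(-0.5), so MRS = (y/x)^(0.5) = p_x/p_y.
Solve for the ratio: y/x = [p_x/p_y]^(2).
Substitute y = (y/x)·x into the budget: x* = I/(p_x + p_y·(y/x)).
Numerically y/x = 2.385309, so x* = 432/(11.12 + 7.2·2.385309) = 15.2681 and y* = 2.385309·15.2681 = 36.4192.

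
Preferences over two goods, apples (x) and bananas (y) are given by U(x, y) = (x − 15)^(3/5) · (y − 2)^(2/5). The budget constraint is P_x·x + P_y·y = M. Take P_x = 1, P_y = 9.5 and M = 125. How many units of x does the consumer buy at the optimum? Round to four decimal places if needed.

MRS = (3/2)·(y−2)/(x−15). Tangency with P_x/P_y gives y−2 = (2/3)·(P_x/P_y)·(x−15).
Substituting into the budget: x* = 15 + 0.6·(M − 15·P_x − 2·P_y)/P_x, and y* = 2 + 0.4·(…)/P_y.
Discretionary income = 125 − 15·1 − 2·9.5 = 91; x* = 15 + 0.6·91/1 = 69.6.

x* = 69.6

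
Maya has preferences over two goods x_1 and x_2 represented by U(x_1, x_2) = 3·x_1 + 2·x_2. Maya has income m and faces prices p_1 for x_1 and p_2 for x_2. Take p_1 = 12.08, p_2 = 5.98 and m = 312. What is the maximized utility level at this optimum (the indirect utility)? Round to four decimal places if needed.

V = 104.3478

Linear utility — the consumer picks whichever good has higher MU/price: 3/12.08 = 0.2483 vs 2/5.98 = 0.3344.
x_2 gives more utility per dollar, so spend all income on x_2: x_2* = m/p_2, x_1* = 0.
Numerically: x_1* = 0, x_2* = 52.1739.
Utility at the optimum: U(0, 52.1739) = 104.3478.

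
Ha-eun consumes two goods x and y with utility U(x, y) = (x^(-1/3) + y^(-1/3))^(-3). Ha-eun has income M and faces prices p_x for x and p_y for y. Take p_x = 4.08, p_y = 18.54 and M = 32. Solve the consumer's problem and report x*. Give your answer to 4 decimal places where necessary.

MRS = MU_x/MU_y = (y/x)^(4/3). Set equal to p_x/p_y.
Solve for the ratio: y/x = [p_x/p_y]^(0.75).
Substitute y = (y/x)·x into the budget: x* = M/(p_x + p_y·(y/x)).
Numerically y/x = 0.321302, so x* = 32/(4.08 + 18.54·0.321302) = 3.1882.

x* = 3.1882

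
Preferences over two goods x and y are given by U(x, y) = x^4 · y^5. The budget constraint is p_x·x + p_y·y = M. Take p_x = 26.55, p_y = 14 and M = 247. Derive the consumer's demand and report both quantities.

x* = 4.1348, y* = 9.8016

Tangency: MRS = (4/5)·y/x = p_x/p_y.
So 4·p_y·y = 5·p_x·x; combined with the budget, a share 4/9 of income goes to x.
Demand: x*(p_x,p_y,M) = 4/9·M/p_x and y* = 5/9·M/p_y.
At p_x=26.55, p_y=14, M=247: x* = 4/9·247/26.55 = 4.1348, y* = 9.8016.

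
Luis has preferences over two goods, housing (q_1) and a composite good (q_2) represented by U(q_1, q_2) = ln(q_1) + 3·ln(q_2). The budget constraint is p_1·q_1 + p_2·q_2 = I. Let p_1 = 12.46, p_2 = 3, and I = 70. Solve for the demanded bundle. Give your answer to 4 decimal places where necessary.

q_1* = 1.4045, q_2* = 17.5

MU_q_1/MU_q_2 = (q_2)/(3·q_1); tangency sets this equal to p_1/p_2.
So p_2·q_2 = 3·p_1·q_1; combined with the budget, a share 0.25 of income goes to q_1.
Demand: q_1*(p_1,p_2,I) = 0.25·I/p_1 and q_2* = 0.75·I/p_2.
At p_1=12.46, p_2=3, I=70: q_1* = 0.25·70/12.46 = 1.4045, q_2* = 17.5.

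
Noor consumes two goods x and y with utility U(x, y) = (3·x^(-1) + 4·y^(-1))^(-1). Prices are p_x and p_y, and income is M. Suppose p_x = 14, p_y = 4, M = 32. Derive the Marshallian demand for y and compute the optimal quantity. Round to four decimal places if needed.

From the CES first-order condition, (3/4)·(y/x)^(2) = p_x/p_y.
Solve for the ratio: y/x = [(4/3)·p_x/p_y]^(0.5).
Substitute y = (y/x)·x into the budget: x* = M/(p_x + p_y·(y/x)).
Numerically y/x = 2.160247, so x* = 32/(14 + 4·2.160247) = 1.4134 and y* = 2.160247·1.4134 = 3.0532.

y* = 3.0532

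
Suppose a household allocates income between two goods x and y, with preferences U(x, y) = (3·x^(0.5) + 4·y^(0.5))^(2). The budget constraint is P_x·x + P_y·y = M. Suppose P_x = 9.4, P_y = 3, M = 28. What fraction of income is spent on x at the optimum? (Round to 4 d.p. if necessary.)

Numerically y/x = 17.453827, so x* = 28/(9.4 + 3·17.453827) = 0.4534 and y* = 17.453827·0.4534 = 7.9128.
Expenditure on x: 9.4·0.4534 = 4.2616; share = 0.1522.

share on x = 0.1522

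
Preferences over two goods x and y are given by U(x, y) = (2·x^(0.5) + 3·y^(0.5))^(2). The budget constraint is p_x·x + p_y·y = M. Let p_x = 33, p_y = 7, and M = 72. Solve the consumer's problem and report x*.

From the CES first-order condition, (2/3)·(y/x)^(0.5) = p_x/p_y.
Solve for the ratio: y/x = [(3/2)·p_x/p_y]^(2).
Substitute y = (y/x)·x into the budget: x* = M/(p_x + p_y·(y/x)).
Numerically y/x = 50.005102, so x* = 72/(33 + 7·50.005102) = 0.188.

x* = 0.188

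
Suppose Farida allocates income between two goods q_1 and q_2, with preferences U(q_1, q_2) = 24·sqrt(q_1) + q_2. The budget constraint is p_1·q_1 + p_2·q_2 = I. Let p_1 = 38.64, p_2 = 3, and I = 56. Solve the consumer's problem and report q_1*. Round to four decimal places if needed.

Set MRS = p_1/p_2: 12·q_1^(−1/2) = p_1/p_2.
Solve: √q_1 = 12·p_2/p_1, so q_1*(p_1,p_2) = (12·p_2/p_1)², and q_2* = (I − p_1·q_1*)/p_2.
Plugging in: q_1* = (12·3/38.64)² = 0.868.

q_1* = 0.868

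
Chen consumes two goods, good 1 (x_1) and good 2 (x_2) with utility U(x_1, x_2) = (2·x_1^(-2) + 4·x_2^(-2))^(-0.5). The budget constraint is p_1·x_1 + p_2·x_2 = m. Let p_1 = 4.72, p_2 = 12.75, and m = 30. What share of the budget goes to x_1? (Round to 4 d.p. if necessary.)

Numerically x_2/x_1 = 0.904664, so x_1* = 30/(4.72 + 12.75·0.904664) = 1.8456 and x_2* = 0.904664·1.8456 = 1.6697.
Expenditure on x_1: 4.72·1.8456 = 8.7115; share = 0.2904.

share on x_1 = 0.2904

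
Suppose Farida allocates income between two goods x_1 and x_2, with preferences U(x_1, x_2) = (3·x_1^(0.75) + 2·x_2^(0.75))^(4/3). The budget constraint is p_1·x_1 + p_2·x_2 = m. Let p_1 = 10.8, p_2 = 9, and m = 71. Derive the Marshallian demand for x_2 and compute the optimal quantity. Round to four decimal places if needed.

x_2* = 2.0075

MU_x_1 ∝ 3·x_1^(-0.25), MU_x_2 ∝ 2·x_2^(-0.25), so MRS = (3/2)·(x_2/x_1)^(0.25) = p_1/p_2.
Solve for the ratio: x_2/x_1 = [(2/3)·p_1/p_2]^(4).
With the ratio pinned down, the budget gives x_1* = m/(p_1 + p_2·(x_2/x_1)) and x_2* = (x_2/x_1)·x_1*.
Numerically x_2/x_1 = 0.4096, so x_1* = 71/(10.8 + 9·0.4096) = 4.9011 and x_2* = 0.4096·4.9011 = 2.0075.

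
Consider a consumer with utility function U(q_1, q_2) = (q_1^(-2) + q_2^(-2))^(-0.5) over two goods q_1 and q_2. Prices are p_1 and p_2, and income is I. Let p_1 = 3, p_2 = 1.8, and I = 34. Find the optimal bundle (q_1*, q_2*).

MU_q_1 ∝ q_1^(-3), MU_q_2 ∝ q_2^(-3), so MRS = (q_2/q_1)^(3) = p_1/p_2.
Solve for the ratio: q_2/q_1 = [p_1/p_2]^(1/3).
With the ratio pinned down, the budget gives q_1* = I/(p_1 + p_2·(q_2/q_1)) and q_2* = (q_2/q_1)·q_1*.
Numerically q_2/q_1 = 1.185631, so q_1* = 34/(3 + 1.8·1.185631) = 6.6223 and q_2* = 1.185631·6.6223 = 7.8517.

q_1* = 6.6223, q_2* = 7.8517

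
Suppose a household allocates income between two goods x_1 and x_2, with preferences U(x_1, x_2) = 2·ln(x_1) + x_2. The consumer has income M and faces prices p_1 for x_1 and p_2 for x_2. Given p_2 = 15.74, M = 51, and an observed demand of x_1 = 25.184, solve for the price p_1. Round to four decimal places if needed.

p_1 = 1.25

Set MRS = p_1/p_2: (2/x_1)/1 = p_1/p_2.
So x_1*(p_1,p_2) = 2·p_2/p_1, independent of income; and x_2* = (M − 2·p_2)/p_2.
Set x_1* = 25.184 in the demand function and solve for p_1: p_1 = 1.25.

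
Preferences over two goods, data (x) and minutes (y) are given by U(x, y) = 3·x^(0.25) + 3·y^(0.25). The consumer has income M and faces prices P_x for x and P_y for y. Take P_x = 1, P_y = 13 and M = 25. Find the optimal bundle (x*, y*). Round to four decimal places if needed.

x* = 17.5403, y* = 0.5738

From the CES first-order condition, (y/x)^(0.75) = P_x/P_y.
Hence y/x = (P_x/P_y)^(1/(0.75)), i.e. raised to the 4/3 power.
With the ratio pinned down, the budget gives x* = M/(P_x + P_y·(y/x)) and y* = (y/x)·x*.
Numerically y/x = 0.032715, so x* = 25/(1 + 13·0.032715) = 17.5403 and y* = 0.032715·17.5403 = 0.5738.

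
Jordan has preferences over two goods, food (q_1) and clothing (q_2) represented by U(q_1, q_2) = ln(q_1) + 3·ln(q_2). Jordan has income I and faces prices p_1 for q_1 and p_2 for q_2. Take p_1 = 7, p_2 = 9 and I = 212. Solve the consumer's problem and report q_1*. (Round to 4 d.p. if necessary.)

q_1* = 7.5714

MU_q_1/MU_q_2 = (q_2)/(3·q_1); tangency sets this equal to p_1/p_2.
Rearranging, p_2·q_2 = 3·p_1·q_1. Substituting into the budget gives p_1·q_1·(1 + 3) = I.
Demand: q_1*(p_1,p_2,I) = 0.25·I/p_1 and q_2* = 0.75·I/p_2.
At p_1=7, p_2=9, I=212: q_1* = 0.25·212/7 = 7.5714.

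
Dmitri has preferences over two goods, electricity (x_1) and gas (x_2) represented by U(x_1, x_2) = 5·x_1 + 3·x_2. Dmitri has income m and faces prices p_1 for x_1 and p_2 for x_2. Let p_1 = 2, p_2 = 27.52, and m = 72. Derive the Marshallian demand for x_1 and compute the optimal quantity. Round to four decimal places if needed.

Perfect substitutes: compare marginal utility per dollar. 5/p_1 vs 3/p_2 → 2.5 vs 0.109.
x_1 gives more utility per dollar, so spend all income on x_1: x_1* = m/p_1, x_2* = 0.
Numerically: x_1* = 36, x_2* = 0.

x_1* = 36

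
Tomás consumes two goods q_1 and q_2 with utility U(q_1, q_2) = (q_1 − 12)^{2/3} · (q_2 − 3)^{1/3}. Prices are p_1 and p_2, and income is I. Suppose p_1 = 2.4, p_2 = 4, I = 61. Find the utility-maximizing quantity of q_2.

Let q_1' = q_1−12, q_2' = q_2−3. MRS = 2·q_2'/q_1' = p_1/p_2.
Substituting into the budget: q_1* = 12 + 2/3·(I − 12·p_1 − 3·p_2)/p_1, and q_2* = 3 + 1/3·(…)/p_2.
Discretionary income = 61 − 12·2.4 − 3·4 = 20.2; q_2* = 3 + 1/3·20.2/4 = 4.6833.

q_2* = 4.6833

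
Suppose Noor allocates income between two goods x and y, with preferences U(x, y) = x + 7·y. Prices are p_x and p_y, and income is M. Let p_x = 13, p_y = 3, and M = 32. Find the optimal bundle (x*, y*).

x* = 0, y* = 10.6667

Linear utility — the consumer picks whichever good has higher MU/price: 1/13 = 0.0769 vs 7/3 = 2.3333.
y gives more utility per dollar, so spend all income on y: y* = M/p_y, x* = 0.
Numerically: x* = 0, y* = 10.6667.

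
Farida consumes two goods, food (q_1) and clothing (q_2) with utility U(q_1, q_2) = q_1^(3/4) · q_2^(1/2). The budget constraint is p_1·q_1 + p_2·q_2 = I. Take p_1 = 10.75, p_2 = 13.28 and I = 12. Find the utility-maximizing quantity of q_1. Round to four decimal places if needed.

Tangency: MRS = (3/2)·q_2/q_1 = p_1/p_2.
So 0.75·p_2·q_2 = 0.5·p_1·q_1; combined with the budget, a share 0.6 of income goes to q_1.
Demand: q_1*(p_1,p_2,I) = 0.6·I/p_1 and q_2* = 0.4·I/p_2.
At p_1=10.75, p_2=13.28, I=12: q_1* = 0.6·12/10.75 = 0.6698.

q_1* = 0.6698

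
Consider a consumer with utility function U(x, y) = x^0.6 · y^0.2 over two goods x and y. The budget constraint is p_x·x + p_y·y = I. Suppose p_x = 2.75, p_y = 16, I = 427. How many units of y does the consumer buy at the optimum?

y* = 6.6719

Tangency: MRS = 3·y/x = p_x/p_y.
So 0.6·p_y·y = 0.2·p_x·x; combined with the budget, a share 0.75 of income goes to x.
Demand: x*(p_x,p_y,I) = 0.75·I/p_x and y* = 0.25·I/p_y.
At p_x=2.75, p_y=16, I=427: y* = 0.25·427/16 = 6.6719.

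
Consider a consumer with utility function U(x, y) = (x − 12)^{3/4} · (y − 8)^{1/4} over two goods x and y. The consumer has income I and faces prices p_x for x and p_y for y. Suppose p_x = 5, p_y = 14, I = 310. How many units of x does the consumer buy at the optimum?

MRS = 3·(y−8)/(x−12). Tangency with p_x/p_y gives y−8 = (1/3)·(p_x/p_y)·(x−12).
Substituting into the budget: x* = 12 + 0.75·(I − 12·p_x − 8·p_y)/p_x, and y* = 8 + 0.25·(…)/p_y.
Discretionary income = 310 − 12·5 − 8·14 = 138; x* = 12 + 0.75·138/5 = 32.7.

x* = 32.7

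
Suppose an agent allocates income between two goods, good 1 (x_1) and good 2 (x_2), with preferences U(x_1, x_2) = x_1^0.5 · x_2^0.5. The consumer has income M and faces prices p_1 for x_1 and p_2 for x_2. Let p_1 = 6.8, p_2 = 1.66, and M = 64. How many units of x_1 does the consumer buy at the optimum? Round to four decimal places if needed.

x_1* = 4.7059

The MRS is x_2/x_1. Set MRS = p_1/p_2.
So 0.5·p_2·x_2 = 0.5·p_1·x_1; combined with the budget, a share 0.5 of income goes to x_1.
Demand: x_1*(p_1,p_2,M) = 0.5·M/p_1 and x_2* = 0.5·M/p_2.
At p_1=6.8, p_2=1.66, M=64: x_1* = 0.5·64/6.8 = 4.7059.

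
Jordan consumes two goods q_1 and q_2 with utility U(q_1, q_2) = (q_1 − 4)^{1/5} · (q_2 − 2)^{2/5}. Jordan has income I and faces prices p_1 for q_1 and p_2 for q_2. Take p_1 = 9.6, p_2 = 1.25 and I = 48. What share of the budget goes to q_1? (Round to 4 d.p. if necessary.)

MRS = (1/2)·(q_2−2)/(q_1−4). Tangency with p_1/p_2 gives q_2−2 = 2·(p_1/p_2)·(q_1−4).
After buying the subsistence bundle (4, 2), a share 1/3 of the remaining income goes to q_1: q_1* = 4 + 1/3·(I − 4p_1 − 2p_2)/p_1.
Discretionary income = 48 − 4·9.6 − 2·1.25 = 7.1; q_1* = 4 + 1/3·7.1/9.6 = 4.2465; q_2* = 2 + 2/3·7.1/1.25 = 5.7867.
Expenditure on q_1: 9.6·4.2465 = 40.7667; share = 0.8493.

share on q_1 = 0.8493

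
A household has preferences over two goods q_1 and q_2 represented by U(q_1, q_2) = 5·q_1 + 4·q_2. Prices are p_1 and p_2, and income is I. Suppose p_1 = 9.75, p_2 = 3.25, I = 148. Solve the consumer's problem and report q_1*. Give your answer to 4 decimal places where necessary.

q_1* = 0

Perfect substitutes: compare marginal utility per dollar. 5/p_1 vs 4/p_2 → 0.5128 vs 1.2308.
q_2 gives more utility per dollar, so spend all income on q_2: q_2* = I/p_2, q_1* = 0.
Numerically: q_1* = 0, q_2* = 45.5385.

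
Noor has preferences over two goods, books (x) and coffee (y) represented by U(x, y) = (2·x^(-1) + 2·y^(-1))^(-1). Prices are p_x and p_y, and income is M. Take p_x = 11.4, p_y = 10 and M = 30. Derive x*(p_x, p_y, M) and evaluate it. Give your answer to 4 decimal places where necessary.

Substitute y = (y/x)·x into the budget: x* = M/(p_x + p_y·(y/x)).
Numerically y/x = 1.067708, so x* = 30/(11.4 + 10·1.067708) = 1.3589.

x* = 1.3589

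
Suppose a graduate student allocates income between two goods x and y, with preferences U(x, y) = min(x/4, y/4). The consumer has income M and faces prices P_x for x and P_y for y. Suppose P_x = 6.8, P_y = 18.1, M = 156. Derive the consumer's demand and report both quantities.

x* = 6.2651, y* = 6.2651

Leontief preferences: the optimum is at the kink where x/4 = y/4, i.e. y = x.
Budget: P_x·x + P_y·x = M, so (4·P_x + 4·P_y)·x = 4·M.
Demand: x*(P_x,P_y,M) = 4·M/(4·P_x + 4·P_y), y* = 4·M/(4·P_x + 4·P_y).
Here 4·6.8 + 4·18.1 = 99.6, giving x* = 6.2651 and y* = 6.2651.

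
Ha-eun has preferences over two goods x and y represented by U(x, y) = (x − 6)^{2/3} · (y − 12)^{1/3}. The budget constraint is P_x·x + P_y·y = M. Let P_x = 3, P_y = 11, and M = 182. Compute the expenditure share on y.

share on y = 0.7839

MRS = 2·(y−12)/(x−6). Tangency with P_x/P_y gives y−12 = (1/2)·(P_x/P_y)·(x−6).
After buying the subsistence bundle (6, 12), a share 2/3 of the remaining income goes to x: x* = 6 + 2/3·(M − 6P_x − 12P_y)/P_x.
Discretionary income = 182 − 6·3 − 12·11 = 32; x* = 6 + 2/3·32/3 = 13.1111; y* = 12 + 1/3·32/11 = 12.9697.
Expenditure on y: 11·12.9697 = 142.6667; share = 0.7839.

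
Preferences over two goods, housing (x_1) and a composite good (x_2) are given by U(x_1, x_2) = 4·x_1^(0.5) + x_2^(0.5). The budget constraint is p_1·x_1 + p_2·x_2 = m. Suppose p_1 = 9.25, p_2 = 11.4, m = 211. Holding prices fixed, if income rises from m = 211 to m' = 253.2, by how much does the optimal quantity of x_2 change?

MRS = MU_x_1/MU_x_2 = 4·(x_2/x_1)^(0.5). Set equal to p_1/p_2.
Solve for the ratio: x_2/x_1 = [(1/4)·p_1/p_2]^(2).
Substitute x_2 = (x_2/x_1)·x_1 into the budget: x_1* = m/(p_1 + p_2·(x_2/x_1)).
Numerically x_2/x_1 = 0.041148, so x_1* = 211/(9.25 + 11.4·0.041148) = 21.7098 and x_2* = 0.041148·21.7098 = 0.8933.
At m' = 253.2: x_2* = 1.072. Change: 1.072 − 0.8933 = 0.1787.

Δx_2* = 0.1787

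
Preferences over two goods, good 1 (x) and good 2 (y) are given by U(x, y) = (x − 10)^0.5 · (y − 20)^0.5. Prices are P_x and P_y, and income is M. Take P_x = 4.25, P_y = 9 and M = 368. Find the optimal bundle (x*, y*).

x* = 27.1176, y* = 28.0833

After buying the subsistence bundle (10, 20), a share 0.5 of the remaining income goes to x: x* = 10 + 0.5·(M − 10P_x − 20P_y)/P_x.
Discretionary income = 368 − 10·4.25 − 20·9 = 145.5; x* = 10 + 0.5·145.5/4.25 = 27.1176; y* = 20 + 0.5·145.5/9 = 28.0833.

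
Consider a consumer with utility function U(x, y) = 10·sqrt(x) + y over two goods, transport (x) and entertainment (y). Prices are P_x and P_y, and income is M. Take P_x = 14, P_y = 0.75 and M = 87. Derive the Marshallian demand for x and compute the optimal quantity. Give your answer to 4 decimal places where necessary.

Plugging in: x* = (5·0.75/14)² = 0.0717.

x* = 0.0717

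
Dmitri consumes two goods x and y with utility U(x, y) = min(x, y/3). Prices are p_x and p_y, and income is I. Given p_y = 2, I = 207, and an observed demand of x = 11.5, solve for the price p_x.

p_x = 12

Leontief preferences: the optimum is at the kink where x/1 = y/3, i.e. y = 3·x.
Budget: p_x·x + p_y·3·x = I, so (p_x + 3·p_y)·x = I.
Demand: x*(p_x,p_y,I) = I/(p_x + 3·p_y), y* = 3·I/(p_x + 3·p_y).
Set x* = 11.5 in the demand function and solve for p_x: p_x = 12.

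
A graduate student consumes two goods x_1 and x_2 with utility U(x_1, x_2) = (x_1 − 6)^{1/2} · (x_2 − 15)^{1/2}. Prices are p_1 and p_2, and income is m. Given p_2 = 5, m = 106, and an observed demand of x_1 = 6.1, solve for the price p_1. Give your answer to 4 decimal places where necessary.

p_1 = 5

MRS = (x_2−15)/(x_1−6). Tangency with p_1/p_2 gives x_2−15 = (p_1/p_2)·(x_1−6).
Substituting into the budget: x_1* = 6 + 0.5·(m − 6·p_1 − 15·p_2)/p_1, and x_2* = 15 + 0.5·(…)/p_2.
Set x_1* = 6.1 in the demand function and solve for p_1: p_1 = 5.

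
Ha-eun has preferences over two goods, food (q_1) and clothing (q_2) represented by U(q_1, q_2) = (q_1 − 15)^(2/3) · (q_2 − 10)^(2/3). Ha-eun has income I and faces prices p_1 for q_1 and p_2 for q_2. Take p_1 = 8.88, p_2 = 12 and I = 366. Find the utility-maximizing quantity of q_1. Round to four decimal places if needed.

Let q_1' = q_1−15, q_2' = q_2−10. MRS = q_2'/q_1' = p_1/p_2.
Substituting into the budget: q_1* = 15 + 0.5·(I − 15·p_1 − 10·p_2)/p_1, and q_2* = 10 + 0.5·(…)/p_2.
Discretionary income = 366 − 15·8.88 − 10·12 = 112.8; q_1* = 15 + 0.5·112.8/8.88 = 21.3514.

q_1* = 21.3514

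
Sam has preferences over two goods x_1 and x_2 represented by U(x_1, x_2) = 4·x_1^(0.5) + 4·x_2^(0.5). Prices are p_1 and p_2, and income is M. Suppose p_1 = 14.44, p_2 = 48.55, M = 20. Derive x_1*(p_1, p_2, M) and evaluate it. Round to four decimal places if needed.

x_1* = 1.0675

From the CES first-order condition, (x_2/x_1)^(0.5) = p_1/p_2.
Solve for the ratio: x_2/x_1 = [p_1/p_2]^(2).
With the ratio pinned down, the budget gives x_1* = M/(p_1 + p_2·(x_2/x_1)) and x_2* = (x_2/x_1)·x_1*.
Numerically x_2/x_1 = 0.088462, so x_1* = 20/(14.44 + 48.55·0.088462) = 1.0675.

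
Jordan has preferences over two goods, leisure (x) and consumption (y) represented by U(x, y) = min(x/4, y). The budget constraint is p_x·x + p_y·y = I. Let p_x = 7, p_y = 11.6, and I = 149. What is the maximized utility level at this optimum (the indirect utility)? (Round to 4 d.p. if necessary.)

V = 3.7626

Demand: x*(p_x,p_y,I) = 4·I/(4·p_x + p_y), y* = I/(4·p_x + p_y).
Here 4·7 + 11.6 = 39.6, giving x* = 15.0505 and y* = 3.7626.
Utility at the optimum: U(15.0505, 3.7626) = 3.7626.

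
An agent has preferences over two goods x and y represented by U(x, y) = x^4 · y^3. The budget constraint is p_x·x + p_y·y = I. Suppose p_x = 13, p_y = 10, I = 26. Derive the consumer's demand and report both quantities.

The MRS is (4/3)·y/x. Set MRS = p_x/p_y.
So 4·p_y·y = 3·p_x·x; combined with the budget, a share 4/7 of income goes to x.
Demand: x*(p_x,p_y,I) = 4/7·I/p_x and y* = 3/7·I/p_y.
At p_x=13, p_y=10, I=26: x* = 4/7·26/13 = 1.1429, y* = 1.1143.

x* = 1.1429, y* = 1.1143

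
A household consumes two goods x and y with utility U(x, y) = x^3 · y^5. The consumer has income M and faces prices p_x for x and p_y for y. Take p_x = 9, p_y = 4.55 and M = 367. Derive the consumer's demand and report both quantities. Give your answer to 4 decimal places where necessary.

Demand: x*(p_x,p_y,M) = 0.375·M/p_x and y* = 0.625·M/p_y.
At p_x=9, p_y=4.55, M=367: x* = 0.375·367/9 = 15.2917, y* = 50.4121.

x* = 15.2917, y* = 50.4121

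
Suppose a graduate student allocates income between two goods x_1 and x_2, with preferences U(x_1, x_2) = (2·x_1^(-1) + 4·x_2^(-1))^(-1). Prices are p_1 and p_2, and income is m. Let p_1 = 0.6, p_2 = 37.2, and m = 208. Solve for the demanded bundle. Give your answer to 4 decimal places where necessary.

Substitute x_2 = (x_2/x_1)·x_1 into the budget: x_1* = m/(p_1 + p_2·(x_2/x_1)).
Numerically x_2/x_1 = 0.179605, so x_1* = 208/(0.6 + 37.2·0.179605) = 28.5663 and x_2* = 0.179605·28.5663 = 5.1307.

x_1* = 28.5663, x_2* = 5.1307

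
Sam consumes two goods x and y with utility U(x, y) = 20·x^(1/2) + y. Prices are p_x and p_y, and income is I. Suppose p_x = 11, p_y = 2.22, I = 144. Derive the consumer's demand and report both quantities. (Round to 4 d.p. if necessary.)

Plugging in: x* = (10·2.22/11)² = 4.0731, y* = 44.683.

x* = 4.0731, y* = 44.683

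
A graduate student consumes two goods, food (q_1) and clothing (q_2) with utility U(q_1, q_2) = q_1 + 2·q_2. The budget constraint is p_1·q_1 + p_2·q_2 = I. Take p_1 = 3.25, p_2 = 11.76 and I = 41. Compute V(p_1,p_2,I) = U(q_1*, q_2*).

V = 12.6154

Numerically: q_1* = 12.6154, q_2* = 0.
Utility at the optimum: U(12.6154, 0) = 12.6154.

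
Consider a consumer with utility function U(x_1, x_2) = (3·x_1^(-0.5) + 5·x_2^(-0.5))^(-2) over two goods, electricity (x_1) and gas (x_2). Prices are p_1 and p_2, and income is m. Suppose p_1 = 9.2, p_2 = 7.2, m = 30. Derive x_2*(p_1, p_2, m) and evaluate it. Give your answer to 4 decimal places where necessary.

x_2* = 2.3515

MRS = MU_x_1/MU_x_2 = (3/5)·(x_2/x_1)^(1.5). Set equal to p_1/p_2.
Solve for the ratio: x_2/x_1 = [(5/3)·p_1/p_2]^(2/3).
With the ratio pinned down, the budget gives x_1* = m/(p_1 + p_2·(x_2/x_1)) and x_2* = (x_2/x_1)·x_1*.
Numerically x_2/x_1 = 1.655272, so x_1* = 30/(9.2 + 7.2·1.655272) = 1.4206 and x_2* = 1.655272·1.4206 = 2.3515.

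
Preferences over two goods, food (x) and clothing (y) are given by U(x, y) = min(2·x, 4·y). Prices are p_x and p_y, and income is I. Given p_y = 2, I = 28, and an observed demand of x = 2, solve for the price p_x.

With perfect complements, no substitution: consume in ratio x:y = 4:2.
Budget: p_x·x + p_y·(1/2)·x = I, so (4·p_x + 2·p_y)·x = 4·I.
Demand: x*(p_x,p_y,I) = 4·I/(4·p_x + 2·p_y), y* = 2·I/(4·p_x + 2·p_y).
Set x* = 2 in the demand function and solve for p_x: p_x = 13.

p_x = 13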